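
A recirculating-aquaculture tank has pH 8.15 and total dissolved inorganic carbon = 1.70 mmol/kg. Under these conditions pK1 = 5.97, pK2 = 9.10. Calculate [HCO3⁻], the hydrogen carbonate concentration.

[HCO3⁻] = 1.52 mmol/kg

α₁ = 1 / (1 + [H⁺]/K1 + K2/[H⁺]) = 1 / (1 + 10^-2.18 + 10^-0.95)
   = 1 / (1 + 0.0066069 + 0.11220) = 1/1.1188 = 0.8938
[HCO3⁻] = α₁ × DIC = 0.8938 × 1.70 = 1.52 mmol/kg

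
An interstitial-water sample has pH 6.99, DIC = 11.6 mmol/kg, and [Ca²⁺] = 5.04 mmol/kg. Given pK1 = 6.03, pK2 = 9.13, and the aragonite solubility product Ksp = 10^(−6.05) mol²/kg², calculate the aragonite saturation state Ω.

α₂ = 1 / (1 + [H⁺]/K2 + [H⁺]²/(K1K2)) = 1 / (1 + 10^+2.14 + 10^+1.18)
   = 1 / (1 + 138.04 + 15.136) = 1/154.17 = 0.006486
[CO3²⁻] = α₂ × DIC = 0.006486 × 11.6 = 0.07524 mmol/kg
Ksp = 10^(−6.05) = 8.913×10^-7
Ω = [Ca²⁺][CO3²⁻]/Ksp = (5.04×10^-3)(7.524×10^-5) / 8.913×10^-7 = 0.425

Ω = 0.425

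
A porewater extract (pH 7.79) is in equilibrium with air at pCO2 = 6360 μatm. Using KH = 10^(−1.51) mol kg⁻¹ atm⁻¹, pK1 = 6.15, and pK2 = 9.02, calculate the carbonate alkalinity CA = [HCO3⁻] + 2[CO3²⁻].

CA = 9.59 mmol/kg

[CO2*] = KH · pCO2 = 10^(−1.51) × 6360×10^-6 = 1.965×10^-4 mol/kg
α₀ = 1/(1 + K1/[H⁺] + K1K2/[H⁺]²) = 1/(1 + 10^+1.64 + 10^+0.41) = 0.02118
DIC = [CO2*]/α₀ = 1.965×10^-4 / 0.02118 = 9.281 mmol/kg
CA = (α₁ + 2α₂)·DIC = (0.9244 + 2×0.05443) × 9.281 = 9.59 mmol/kg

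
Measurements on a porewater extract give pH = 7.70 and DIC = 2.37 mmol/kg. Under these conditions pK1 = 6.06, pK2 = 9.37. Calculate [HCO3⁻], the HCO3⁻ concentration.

α₁ = 1 / (1 + [H⁺]/K1 + K2/[H⁺]) = 1 / (1 + 10^-1.64 + 10^-1.67)
   = 1 / (1 + 0.022909 + 0.021380) = 1/1.0443 = 0.9576
[HCO3⁻] = α₁ × DIC = 0.9576 × 2.37 = 2.27 mmol/kg

[HCO3⁻] = 2.27 mmol/kg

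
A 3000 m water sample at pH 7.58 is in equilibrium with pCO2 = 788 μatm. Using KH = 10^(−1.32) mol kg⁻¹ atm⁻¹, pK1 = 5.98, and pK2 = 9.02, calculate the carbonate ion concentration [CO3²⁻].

[CO2*] = KH · pCO2 = 10^(−1.32) × 788×10^-6 = 3.772×10^-5 mol/kg
α₀ = 1/(1 + K1/[H⁺] + K1K2/[H⁺]²) = 1/(1 + 10^+1.60 + 10^+0.16) = 0.02367
DIC = [CO2*]/α₀ = 3.772×10^-5 / 0.02367 = 1.594 mmol/kg
[CO3²⁻] = α₂·DIC; α₂ = 0.03421, so [CO3²⁻] = 0.03421 × 1.594 = 0.0545 mmol/kg

[CO3²⁻] = 0.0545 mmol/kg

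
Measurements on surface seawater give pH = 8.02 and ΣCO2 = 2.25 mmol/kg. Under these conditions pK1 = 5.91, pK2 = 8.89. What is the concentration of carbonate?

[CO3²⁻] = 0.266 mmol/kg

α₂ = 1 / (1 + [H⁺]/K2 + [H⁺]²/(K1K2)) = 1 / (1 + 10^+0.87 + 10^-1.24)
   = 1 / (1 + 7.4131 + 0.057544) = 1/8.4706 = 0.1181
[CO3²⁻] = α₂ × DIC = 0.1181 × 2.25 = 0.266 mmol/kg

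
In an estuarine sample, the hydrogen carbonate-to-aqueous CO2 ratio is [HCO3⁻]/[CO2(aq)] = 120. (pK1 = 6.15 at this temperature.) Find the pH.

From K1 = [H⁺][HCO3⁻]/[CO2(aq)]:  pH = pK1 + log₁₀([HCO3⁻]/[CO2(aq)])
log₁₀(120) = +2.079
pH = 6.15 + (+2.079) = 8.23

pH = 8.23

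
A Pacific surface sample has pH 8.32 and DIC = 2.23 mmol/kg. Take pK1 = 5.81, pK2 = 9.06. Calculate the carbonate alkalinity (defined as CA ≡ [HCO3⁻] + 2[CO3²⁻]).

CA = 2.57 mmol/kg

CA = [HCO3⁻] + 2[CO3²⁻] = (α₁ + 2α₂)·DIC
At pH 8.32: [H⁺]/K1 = 10^-2.51 = 0.0030903, K2/[H⁺] = 10^-0.74 = 0.18197
α₁ = 1/(1 + 0.0030903 + 0.18197) = 1/1.1851 = 0.8438; α₂ = α₁·K2/[H⁺] = 0.1536
α₁ + 2α₂ = 1.1509
CA = 1.1509 × 2.23 = 2.57 mmol/kg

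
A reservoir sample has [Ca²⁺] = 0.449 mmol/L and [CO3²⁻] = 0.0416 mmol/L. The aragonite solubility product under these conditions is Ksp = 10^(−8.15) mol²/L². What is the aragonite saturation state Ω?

Ω = 2.64

Ksp = 10^(−8.15) = 7.079×10^-9
Ω = [Ca²⁺][CO3²⁻]/Ksp = (0.449×10^-3)(0.0416×10^-3) / 7.079×10^-9 = 2.64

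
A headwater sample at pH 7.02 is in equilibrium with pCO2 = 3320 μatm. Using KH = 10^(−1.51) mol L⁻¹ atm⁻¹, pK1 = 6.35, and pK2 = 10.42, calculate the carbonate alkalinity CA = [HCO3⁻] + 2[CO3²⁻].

[CO2*] = KH · pCO2 = 10^(−1.51) × 3320×10^-6 = 1.026×10^-4 mol/L
α₀ = 1/(1 + K1/[H⁺] + K1K2/[H⁺]²) = 1/(1 + 10^+0.67 + 10^-2.73) = 0.1761
DIC = [CO2*]/α₀ = 1.026×10^-4 / 0.1761 = 0.5827 mmol/L
CA = (α₁ + 2α₂)·DIC = (0.8236 + 2×0.0003279) × 0.5827 = 0.480 mmol/L

CA = 0.480 mmol/L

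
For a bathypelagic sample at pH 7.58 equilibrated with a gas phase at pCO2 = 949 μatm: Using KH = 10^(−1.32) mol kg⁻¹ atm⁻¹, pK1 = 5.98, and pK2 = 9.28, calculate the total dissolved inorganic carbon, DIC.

DIC = 1.89 mmol/kg

[CO2*] = KH · pCO2 = 10^(−1.32) × 949×10^-6 = 4.542×10^-5 mol/kg
α₀ = 1/(1 + K1/[H⁺] + K1K2/[H⁺]²) = 1/(1 + 10^+1.60 + 10^-0.10) = 0.02404
DIC = [CO2*]/α₀ = 4.542×10^-5 / 0.02404 = 1.89 mmol/kg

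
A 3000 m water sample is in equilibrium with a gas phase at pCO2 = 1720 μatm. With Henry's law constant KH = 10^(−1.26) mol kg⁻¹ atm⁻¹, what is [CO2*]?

[CO2*] = 94.5 μmol/kg

KH = 10^(−1.26) = 5.495×10^-2 mol kg⁻¹ atm⁻¹
[CO2*] = KH · pCO2 = 5.495×10^-2 × 1720×10^-6 atm = 9.45×10^-5 mol/kg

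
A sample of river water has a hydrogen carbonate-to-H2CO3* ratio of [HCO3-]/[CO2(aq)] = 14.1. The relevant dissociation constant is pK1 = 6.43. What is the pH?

pH = 7.58

From K1 = [H⁺][HCO3-]/[CO2(aq)]:  pH = pK1 + log₁₀([HCO3-]/[CO2(aq)])
log₁₀(14.1) = +1.149
pH = 6.43 + (+1.149) = 7.58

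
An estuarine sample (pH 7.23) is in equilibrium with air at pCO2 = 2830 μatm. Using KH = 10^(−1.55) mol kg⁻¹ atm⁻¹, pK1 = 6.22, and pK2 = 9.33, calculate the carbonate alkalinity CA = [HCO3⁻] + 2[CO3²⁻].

[CO2*] = KH · pCO2 = 10^(−1.55) × 2830×10^-6 = 7.976×10^-5 mol/kg
α₀ = 1/(1 + K1/[H⁺] + K1K2/[H⁺]²) = 1/(1 + 10^+1.01 + 10^-1.09) = 0.08838
DIC = [CO2*]/α₀ = 7.976×10^-5 / 0.08838 = 0.9024 mmol/kg
CA = (α₁ + 2α₂)·DIC = (0.9044 + 2×0.007184) × 0.9024 = 0.829 mmol/kg

CA = 0.829 mmol/kg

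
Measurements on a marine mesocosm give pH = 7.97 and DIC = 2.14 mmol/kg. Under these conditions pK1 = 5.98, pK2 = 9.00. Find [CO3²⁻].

α₂ = 1 / (1 + [H⁺]/K2 + [H⁺]²/(K1K2)) = 1 / (1 + 10^+1.03 + 10^-0.96)
   = 1 / (1 + 10.715 + 0.10965) = 1/11.825 = 0.08457
[CO3²⁻] = α₂ × DIC = 0.08457 × 2.14 = 0.181 mmol/kg

[CO3²⁻] = 0.181 mmol/kg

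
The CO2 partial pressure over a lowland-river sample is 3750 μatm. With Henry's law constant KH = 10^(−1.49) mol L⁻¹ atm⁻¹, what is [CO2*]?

[CO2*] = 121 μmol/L

KH = 10^(−1.49) = 3.236×10^-2 mol L⁻¹ atm⁻¹
[CO2*] = KH · pCO2 = 3.236×10^-2 × 3750×10^-6 atm = 1.21×10^-4 mol/L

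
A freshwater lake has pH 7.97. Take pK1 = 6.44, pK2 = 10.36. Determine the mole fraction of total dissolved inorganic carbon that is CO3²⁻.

α₂ = 1 / (1 + [H⁺]/K2 + [H⁺]²/(K1K2)) = 1 / (1 + 10^+2.39 + 10^+0.86)
   = 1 / (1 + 245.47 + 7.2444) = 1/253.72 = 0.003941

α₂ = 0.00394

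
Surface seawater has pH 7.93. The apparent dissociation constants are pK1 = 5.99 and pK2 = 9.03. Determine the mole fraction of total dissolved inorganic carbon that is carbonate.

α₂ = 1 / (1 + [H⁺]/K2 + [H⁺]²/(K1K2)) = 1 / (1 + 10^+1.10 + 10^-0.84)
   = 1 / (1 + 12.589 + 0.14454) = 1/13.734 = 0.07281

α₂ = 0.0728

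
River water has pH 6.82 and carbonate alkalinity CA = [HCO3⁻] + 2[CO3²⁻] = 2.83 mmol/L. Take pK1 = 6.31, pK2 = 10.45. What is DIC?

CA = [HCO3⁻] + 2[CO3²⁻] = (α₁ + 2α₂)·DIC
At pH 6.82: [H⁺]/K1 = 10^-0.51 = 0.30903, K2/[H⁺] = 10^-3.63 = 0.00023442
α₁ = 1/(1 + 0.30903 + 0.00023442) = 1/1.3093 = 0.7638; α₂ = α₁·K2/[H⁺] = 0.0001790
α₁ + 2α₂ = 0.7641
DIC = CA / (α₁ + 2α₂) = 2.83 / 0.7641 = 3.70 mmol/L

DIC = 3.70 mmol/L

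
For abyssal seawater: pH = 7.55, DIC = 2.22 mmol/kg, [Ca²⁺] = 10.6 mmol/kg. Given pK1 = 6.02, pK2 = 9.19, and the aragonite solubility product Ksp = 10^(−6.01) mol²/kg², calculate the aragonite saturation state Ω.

α₂ = 1 / (1 + [H⁺]/K2 + [H⁺]²/(K1K2)) = 1 / (1 + 10^+1.64 + 10^+0.11)
   = 1 / (1 + 43.652 + 1.2882) = 1/45.940 = 0.02177
[CO3²⁻] = α₂ × DIC = 0.02177 × 2.22 = 0.04832 mmol/kg
Ksp = 10^(−6.01) = 9.772×10^-7
Ω = [Ca²⁺][CO3²⁻]/Ksp = (10.6×10^-3)(4.832×10^-5) / 9.772×10^-7 = 0.524

Ω = 0.524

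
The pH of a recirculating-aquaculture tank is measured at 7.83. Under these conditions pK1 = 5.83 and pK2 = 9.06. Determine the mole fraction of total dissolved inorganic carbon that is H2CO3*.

α₀ = 0.00936

α₀ = 1 / (1 + K1/[H⁺] + K1K2/[H⁺]²) = 1 / (1 + 10^+2.00 + 10^+0.77)
   = 1 / (1 + 100.00 + 5.8884) = 1/106.89 = 0.009356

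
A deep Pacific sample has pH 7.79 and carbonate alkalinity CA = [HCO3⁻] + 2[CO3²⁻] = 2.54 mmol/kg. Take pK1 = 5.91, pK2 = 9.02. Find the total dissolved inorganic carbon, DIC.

CA = [HCO3⁻] + 2[CO3²⁻] = (α₁ + 2α₂)·DIC
At pH 7.79: [H⁺]/K1 = 10^-1.88 = 0.013183, K2/[H⁺] = 10^-1.23 = 0.058884
α₁ = 1/(1 + 0.013183 + 0.058884) = 1/1.0721 = 0.9328; α₂ = α₁·K2/[H⁺] = 0.05493
α₁ + 2α₂ = 1.0426
DIC = CA / (α₁ + 2α₂) = 2.54 / 1.0426 = 2.44 mmol/kg

DIC = 2.44 mmol/kg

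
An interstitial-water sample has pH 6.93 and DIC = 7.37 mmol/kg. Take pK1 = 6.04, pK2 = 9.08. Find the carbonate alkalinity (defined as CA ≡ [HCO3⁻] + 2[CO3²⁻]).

CA = 6.58 mmol/kg

CA = [HCO3⁻] + 2[CO3²⁻] = (α₁ + 2α₂)·DIC
At pH 6.93: [H⁺]/K1 = 10^-0.89 = 0.12882, K2/[H⁺] = 10^-2.15 = 0.0070795
α₁ = 1/(1 + 0.12882 + 0.0070795) = 1/1.1359 = 0.8804; α₂ = α₁·K2/[H⁺] = 0.006232
α₁ + 2α₂ = 0.8928
CA = 0.8928 × 7.37 = 6.58 mmol/kg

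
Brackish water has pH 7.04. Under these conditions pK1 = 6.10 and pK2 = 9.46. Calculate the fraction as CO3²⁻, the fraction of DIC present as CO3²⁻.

α₂ = 0.00340

α₂ = 1 / (1 + [H⁺]/K2 + [H⁺]²/(K1K2)) = 1 / (1 + 10^+2.42 + 10^+1.48)
   = 1 / (1 + 263.03 + 30.200) = 1/294.23 = 0.003399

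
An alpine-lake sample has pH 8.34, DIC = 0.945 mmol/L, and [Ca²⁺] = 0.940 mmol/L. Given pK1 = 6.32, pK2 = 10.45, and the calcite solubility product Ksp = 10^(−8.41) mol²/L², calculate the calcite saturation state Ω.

Ω = 1.74

α₂ = 1 / (1 + [H⁺]/K2 + [H⁺]²/(K1K2)) = 1 / (1 + 10^+2.11 + 10^+0.09)
   = 1 / (1 + 128.82 + 1.2303) = 1/131.06 = 0.007630
[CO3²⁻] = α₂ × DIC = 0.007630 × 0.945 = 0.007211 mmol/L = 7.211 μmol/L
Ksp = 10^(−8.41) = 3.890×10^-9
Ω = [Ca²⁺][CO3²⁻]/Ksp = (0.940×10^-3)(7.211×10^-6) / 3.890×10^-9 = 1.74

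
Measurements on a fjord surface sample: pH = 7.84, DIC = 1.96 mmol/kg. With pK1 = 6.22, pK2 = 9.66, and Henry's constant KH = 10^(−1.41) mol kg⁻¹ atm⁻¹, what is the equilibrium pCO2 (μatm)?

α₀ = 1 / (1 + K1/[H⁺] + K1K2/[H⁺]²) = 1 / (1 + 10^+1.62 + 10^-0.20)
   = 1 / (1 + 41.687 + 0.63096) = 1/43.318 = 0.02309
[CO2*] = α₀ × DIC = 0.02309 × 1.96 = 0.04525 mmol/kg
pCO2 = [CO2*]/KH = 4.525×10^-5 / 3.890×10^-2 = 1160 μatm

pCO2 = 1160 μatm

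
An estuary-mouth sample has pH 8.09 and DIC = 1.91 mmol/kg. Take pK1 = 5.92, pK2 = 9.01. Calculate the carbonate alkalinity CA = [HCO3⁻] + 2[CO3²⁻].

CA = 2.10 mmol/kg

CA = [HCO3⁻] + 2[CO3²⁻] = (α₁ + 2α₂)·DIC
At pH 8.09: [H⁺]/K1 = 10^-2.17 = 0.0067608, K2/[H⁺] = 10^-0.92 = 0.12023
α₁ = 1/(1 + 0.0067608 + 0.12023) = 1/1.1270 = 0.8873; α₂ = α₁·K2/[H⁺] = 0.1067
α₁ + 2α₂ = 1.1007
CA = 1.1007 × 1.91 = 2.10 mmol/kg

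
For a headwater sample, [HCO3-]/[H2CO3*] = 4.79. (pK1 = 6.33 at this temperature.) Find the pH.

From K1 = [H⁺][HCO3-]/[H2CO3*]:  pH = pK1 + log₁₀([HCO3-]/[H2CO3*])
log₁₀(4.79) = +0.680
pH = 6.33 + (+0.680) = 7.01

pH = 7.01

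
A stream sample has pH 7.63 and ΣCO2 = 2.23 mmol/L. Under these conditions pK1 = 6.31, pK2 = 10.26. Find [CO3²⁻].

α₂ = 1 / (1 + [H⁺]/K2 + [H⁺]²/(K1K2)) = 1 / (1 + 10^+2.63 + 10^+1.31)
   = 1 / (1 + 426.58 + 20.417) = 1/448.00 = 0.002232
[CO3²⁻] = α₂ × DIC = 0.002232 × 2.23 = 0.00498 mmol/L = 4.98 μmol/L

[CO3²⁻] = 4.98 μmol/L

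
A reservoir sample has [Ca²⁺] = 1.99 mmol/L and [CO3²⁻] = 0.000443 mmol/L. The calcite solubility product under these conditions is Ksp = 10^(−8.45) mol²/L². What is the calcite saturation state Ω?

Ksp = 10^(−8.45) = 3.548×10^-9
Ω = [Ca²⁺][CO3²⁻]/Ksp = (1.99×10^-3)(0.000443×10^-3) / 3.548×10^-9 = 0.248

Ω = 0.248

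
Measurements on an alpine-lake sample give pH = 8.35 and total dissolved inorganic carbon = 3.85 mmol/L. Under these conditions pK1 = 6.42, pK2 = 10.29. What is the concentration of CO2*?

[CO2*] = 0.0442 mmol/L

α₀ = 1 / (1 + K1/[H⁺] + K1K2/[H⁺]²) = 1 / (1 + 10^+1.93 + 10^-0.01)
   = 1 / (1 + 85.114 + 0.97724) = 1/87.091 = 0.01148
[CO2*] = α₀ × DIC = 0.01148 × 3.85 = 0.0442 mmol/L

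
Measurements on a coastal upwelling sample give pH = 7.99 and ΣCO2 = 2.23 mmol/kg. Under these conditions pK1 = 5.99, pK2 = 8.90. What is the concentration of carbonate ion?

α₂ = 1 / (1 + [H⁺]/K2 + [H⁺]²/(K1K2)) = 1 / (1 + 10^+0.91 + 10^-1.09)
   = 1 / (1 + 8.1283 + 0.081283) = 1/9.2096 = 0.1086
[CO3²⁻] = α₂ × DIC = 0.1086 × 2.23 = 0.242 mmol/kg

[CO3²⁻] = 0.242 mmol/kg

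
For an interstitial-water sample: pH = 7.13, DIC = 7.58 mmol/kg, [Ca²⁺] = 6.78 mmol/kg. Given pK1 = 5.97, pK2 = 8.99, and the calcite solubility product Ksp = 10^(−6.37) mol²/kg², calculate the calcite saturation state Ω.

α₂ = 1 / (1 + [H⁺]/K2 + [H⁺]²/(K1K2)) = 1 / (1 + 10^+1.86 + 10^+0.70)
   = 1 / (1 + 72.444 + 5.0119) = 1/78.455 = 0.01275
[CO3²⁻] = α₂ × DIC = 0.01275 × 7.58 = 0.09662 mmol/kg
Ksp = 10^(−6.37) = 4.266×10^-7
Ω = [Ca²⁺][CO3²⁻]/Ksp = (6.78×10^-3)(9.662×10^-5) / 4.266×10^-7 = 1.54

Ω = 1.54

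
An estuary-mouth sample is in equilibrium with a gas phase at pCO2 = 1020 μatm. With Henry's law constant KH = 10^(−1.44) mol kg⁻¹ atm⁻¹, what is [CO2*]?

[CO2*] = 37.0 μmol/kg

KH = 10^(−1.44) = 3.631×10^-2 mol kg⁻¹ atm⁻¹
[CO2*] = KH · pCO2 = 3.631×10^-2 × 1020×10^-6 atm = 3.70×10^-5 mol/kg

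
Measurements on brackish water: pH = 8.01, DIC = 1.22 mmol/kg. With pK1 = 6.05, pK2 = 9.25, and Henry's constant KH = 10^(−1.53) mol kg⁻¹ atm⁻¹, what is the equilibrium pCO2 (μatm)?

pCO2 = 424 μatm

α₀ = 1 / (1 + K1/[H⁺] + K1K2/[H⁺]²) = 1 / (1 + 10^+1.96 + 10^+0.72)
   = 1 / (1 + 91.201 + 5.2481) = 1/97.449 = 0.01026
[CO2*] = α₀ × DIC = 0.01026 × 1.22 = 0.01252 mmol/kg = 12.52 μmol/kg
pCO2 = [CO2*]/KH = 1.252×10^-5 / 2.951×10^-2 = 424 μatm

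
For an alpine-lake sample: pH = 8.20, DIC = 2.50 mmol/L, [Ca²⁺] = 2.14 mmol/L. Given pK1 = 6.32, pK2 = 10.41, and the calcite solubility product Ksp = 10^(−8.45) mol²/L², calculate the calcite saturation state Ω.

Ω = 9.12

α₂ = 1 / (1 + [H⁺]/K2 + [H⁺]²/(K1K2)) = 1 / (1 + 10^+2.21 + 10^+0.33)
   = 1 / (1 + 162.18 + 2.1380) = 1/165.32 = 0.006049
[CO3²⁻] = α₂ × DIC = 0.006049 × 2.50 = 0.01512 mmol/L = 15.12 μmol/L
Ksp = 10^(−8.45) = 3.548×10^-9
Ω = [Ca²⁺][CO3²⁻]/Ksp = (2.14×10^-3)(1.512×10^-5) / 3.548×10^-9 = 9.12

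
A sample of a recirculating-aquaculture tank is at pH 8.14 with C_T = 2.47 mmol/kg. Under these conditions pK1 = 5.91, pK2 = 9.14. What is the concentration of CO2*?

[CO2*] = 13.2 μmol/kg

α₀ = 1 / (1 + K1/[H⁺] + K1K2/[H⁺]²) = 1 / (1 + 10^+2.23 + 10^+1.23)
   = 1 / (1 + 169.82 + 16.982) = 1/187.81 = 0.005325
[CO2*] = α₀ × DIC = 0.005325 × 2.47 = 0.0132 mmol/kg = 13.2 μmol/kg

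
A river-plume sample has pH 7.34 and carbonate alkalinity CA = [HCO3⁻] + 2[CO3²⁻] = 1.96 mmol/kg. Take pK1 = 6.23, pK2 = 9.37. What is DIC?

DIC = 2.09 mmol/kg

CA = [HCO3⁻] + 2[CO3²⁻] = (α₁ + 2α₂)·DIC
At pH 7.34: [H⁺]/K1 = 10^-1.11 = 0.077625, K2/[H⁺] = 10^-2.03 = 0.0093325
α₁ = 1/(1 + 0.077625 + 0.0093325) = 1/1.0870 = 0.9200; α₂ = α₁·K2/[H⁺] = 0.008586
α₁ + 2α₂ = 0.9372
DIC = CA / (α₁ + 2α₂) = 1.96 / 0.9372 = 2.09 mmol/kg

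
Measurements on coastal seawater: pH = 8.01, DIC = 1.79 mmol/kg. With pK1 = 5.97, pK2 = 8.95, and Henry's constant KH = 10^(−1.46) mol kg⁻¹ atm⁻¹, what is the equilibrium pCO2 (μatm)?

pCO2 = 419 μatm

α₀ = 1 / (1 + K1/[H⁺] + K1K2/[H⁺]²) = 1 / (1 + 10^+2.04 + 10^+1.10)
   = 1 / (1 + 109.65 + 12.589) = 1/123.24 = 0.008114
[CO2*] = α₀ × DIC = 0.008114 × 1.79 = 0.01452 mmol/kg = 14.52 μmol/kg
pCO2 = [CO2*]/KH = 1.452×10^-5 / 3.467×10^-2 = 419 μatm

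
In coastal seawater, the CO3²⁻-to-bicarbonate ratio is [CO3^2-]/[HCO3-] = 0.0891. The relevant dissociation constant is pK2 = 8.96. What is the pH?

From K2 = [H⁺][CO3^2-]/[HCO3-]:  pH = pK2 + log₁₀([CO3^2-]/[HCO3-])
log₁₀(0.0891) = -1.050
pH = 8.96 + (-1.050) = 7.91

pH = 7.91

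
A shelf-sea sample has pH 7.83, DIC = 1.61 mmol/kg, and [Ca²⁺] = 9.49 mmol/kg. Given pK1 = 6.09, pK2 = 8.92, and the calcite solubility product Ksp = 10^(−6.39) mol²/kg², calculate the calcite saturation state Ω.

Ω = 2.77

α₂ = 1 / (1 + [H⁺]/K2 + [H⁺]²/(K1K2)) = 1 / (1 + 10^+1.09 + 10^-0.65)
   = 1 / (1 + 12.303 + 0.22387) = 1/13.527 = 0.07393
[CO3²⁻] = α₂ × DIC = 0.07393 × 1.61 = 0.1190 mmol/kg
Ksp = 10^(−6.39) = 4.074×10^-7
Ω = [Ca²⁺][CO3²⁻]/Ksp = (9.49×10^-3)(1.190×10^-4) / 4.074×10^-7 = 2.77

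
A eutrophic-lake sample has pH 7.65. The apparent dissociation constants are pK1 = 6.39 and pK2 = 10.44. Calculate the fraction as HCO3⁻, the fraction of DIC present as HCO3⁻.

α₁ = 1 / (1 + [H⁺]/K1 + K2/[H⁺]) = 1 / (1 + 10^-1.26 + 10^-2.79)
   = 1 / (1 + 0.054954 + 0.0016218) = 1/1.0566 = 0.9465

α₁ = 0.946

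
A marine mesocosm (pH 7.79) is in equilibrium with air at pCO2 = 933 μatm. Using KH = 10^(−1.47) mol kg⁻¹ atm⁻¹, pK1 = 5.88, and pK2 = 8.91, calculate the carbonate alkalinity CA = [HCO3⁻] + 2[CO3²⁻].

CA = 2.96 mmol/kg

[CO2*] = KH · pCO2 = 10^(−1.47) × 933×10^-6 = 3.161×10^-5 mol/kg
α₀ = 1/(1 + K1/[H⁺] + K1K2/[H⁺]²) = 1/(1 + 10^+1.91 + 10^+0.79) = 0.01131
DIC = [CO2*]/α₀ = 3.161×10^-5 / 0.01131 = 2.796 mmol/kg
CA = (α₁ + 2α₂)·DIC = (0.9190 + 2×0.06971) × 2.796 = 2.96 mmol/kg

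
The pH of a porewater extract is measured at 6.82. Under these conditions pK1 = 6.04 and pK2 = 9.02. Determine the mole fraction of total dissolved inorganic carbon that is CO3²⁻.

α₂ = 0.00538

α₂ = 1 / (1 + [H⁺]/K2 + [H⁺]²/(K1K2)) = 1 / (1 + 10^+2.20 + 10^+1.42)
   = 1 / (1 + 158.49 + 26.303) = 1/185.79 = 0.005382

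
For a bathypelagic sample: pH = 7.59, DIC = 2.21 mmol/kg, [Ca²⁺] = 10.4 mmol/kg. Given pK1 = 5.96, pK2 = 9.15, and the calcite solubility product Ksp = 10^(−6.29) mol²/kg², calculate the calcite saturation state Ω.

Ω = 1.17

α₂ = 1 / (1 + [H⁺]/K2 + [H⁺]²/(K1K2)) = 1 / (1 + 10^+1.56 + 10^-0.07)
   = 1 / (1 + 36.308 + 0.85114) = 1/38.159 = 0.02621
[CO3²⁻] = α₂ × DIC = 0.02621 × 2.21 = 0.05792 mmol/kg
Ksp = 10^(−6.29) = 5.129×10^-7
Ω = [Ca²⁺][CO3²⁻]/Ksp = (10.4×10^-3)(5.792×10^-5) / 5.129×10^-7 = 1.17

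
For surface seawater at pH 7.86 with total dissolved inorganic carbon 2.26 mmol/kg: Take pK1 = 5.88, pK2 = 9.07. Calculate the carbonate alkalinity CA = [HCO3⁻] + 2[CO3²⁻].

CA = [HCO3⁻] + 2[CO3²⁻] = (α₁ + 2α₂)·DIC
At pH 7.86: [H⁺]/K1 = 10^-1.98 = 0.010471, K2/[H⁺] = 10^-1.21 = 0.061660
α₁ = 1/(1 + 0.010471 + 0.061660) = 1/1.0721 = 0.9327; α₂ = α₁·K2/[H⁺] = 0.05751
α₁ + 2α₂ = 1.0477
CA = 1.0477 × 2.26 = 2.37 mmol/kg

CA = 2.37 mmol/kg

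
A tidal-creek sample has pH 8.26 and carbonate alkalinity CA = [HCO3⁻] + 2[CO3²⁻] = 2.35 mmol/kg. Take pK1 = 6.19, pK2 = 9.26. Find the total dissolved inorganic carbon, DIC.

DIC = 2.17 mmol/kg

CA = [HCO3⁻] + 2[CO3²⁻] = (α₁ + 2α₂)·DIC
At pH 8.26: [H⁺]/K1 = 10^-2.07 = 0.0085114, K2/[H⁺] = 10^-1.00 = 0.10000
α₁ = 1/(1 + 0.0085114 + 0.10000) = 1/1.1085 = 0.9021; α₂ = α₁·K2/[H⁺] = 0.09021
α₁ + 2α₂ = 1.0825
DIC = CA / (α₁ + 2α₂) = 2.35 / 1.0825 = 2.17 mmol/kg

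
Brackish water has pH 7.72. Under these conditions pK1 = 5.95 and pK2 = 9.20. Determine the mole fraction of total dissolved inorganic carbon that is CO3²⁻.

α₂ = 1 / (1 + [H⁺]/K2 + [H⁺]²/(K1K2)) = 1 / (1 + 10^+1.48 + 10^-0.29)
   = 1 / (1 + 30.200 + 0.51286) = 1/31.712 = 0.03153

α₂ = 0.0315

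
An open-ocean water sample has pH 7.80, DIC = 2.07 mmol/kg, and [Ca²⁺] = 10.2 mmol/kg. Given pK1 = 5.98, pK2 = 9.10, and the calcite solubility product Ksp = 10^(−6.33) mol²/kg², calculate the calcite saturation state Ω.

Ω = 2.12

α₂ = 1 / (1 + [H⁺]/K2 + [H⁺]²/(K1K2)) = 1 / (1 + 10^+1.30 + 10^-0.52)
   = 1 / (1 + 19.953 + 0.30200) = 1/21.255 = 0.04705
[CO3²⁻] = α₂ × DIC = 0.04705 × 2.07 = 0.09739 mmol/kg
Ksp = 10^(−6.33) = 4.677×10^-7
Ω = [Ca²⁺][CO3²⁻]/Ksp = (10.2×10^-3)(9.739×10^-5) / 4.677×10^-7 = 2.12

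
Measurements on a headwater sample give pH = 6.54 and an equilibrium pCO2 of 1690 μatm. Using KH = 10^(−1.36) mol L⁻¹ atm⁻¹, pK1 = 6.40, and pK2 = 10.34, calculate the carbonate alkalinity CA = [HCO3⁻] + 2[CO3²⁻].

[CO2*] = KH · pCO2 = 10^(−1.36) × 1690×10^-6 = 7.377×10^-5 mol/L
α₀ = 1/(1 + K1/[H⁺] + K1K2/[H⁺]²) = 1/(1 + 10^+0.14 + 10^-3.66) = 0.4201
DIC = [CO2*]/α₀ = 7.377×10^-5 / 0.4201 = 0.1756 mmol/L
CA = (α₁ + 2α₂)·DIC = (0.5798 + 2×9.190×10^-5) × 0.1756 = 0.102 mmol/L

CA = 0.102 mmol/L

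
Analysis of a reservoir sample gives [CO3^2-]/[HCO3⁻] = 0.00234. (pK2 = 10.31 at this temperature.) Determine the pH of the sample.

pH = 7.68

From K2 = [H⁺][CO3^2-]/[HCO3⁻]:  pH = pK2 + log₁₀([CO3^2-]/[HCO3⁻])
log₁₀(0.00234) = -2.631
pH = 10.31 + (-2.631) = 7.68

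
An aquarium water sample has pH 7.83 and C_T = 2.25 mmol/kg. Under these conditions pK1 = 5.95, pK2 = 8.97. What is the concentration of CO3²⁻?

[CO3²⁻] = 0.150 mmol/kg

α₂ = 1 / (1 + [H⁺]/K2 + [H⁺]²/(K1K2)) = 1 / (1 + 10^+1.14 + 10^-0.74)
   = 1 / (1 + 13.804 + 0.18197) = 1/14.986 = 0.06673
[CO3²⁻] = α₂ × DIC = 0.06673 × 2.25 = 0.150 mmol/kg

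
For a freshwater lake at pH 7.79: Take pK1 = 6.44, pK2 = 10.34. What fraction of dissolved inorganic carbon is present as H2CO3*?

α₀ = 0.0426

α₀ = 1 / (1 + K1/[H⁺] + K1K2/[H⁺]²) = 1 / (1 + 10^+1.35 + 10^-1.20)
   = 1 / (1 + 22.387 + 0.063096) = 1/23.450 = 0.04264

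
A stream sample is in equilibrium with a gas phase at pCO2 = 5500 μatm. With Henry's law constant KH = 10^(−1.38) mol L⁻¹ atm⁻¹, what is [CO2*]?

[CO2*] = 229 μmol/L

KH = 10^(−1.38) = 4.169×10^-2 mol L⁻¹ atm⁻¹
[CO2*] = KH · pCO2 = 4.169×10^-2 × 5500×10^-6 atm = 2.29×10^-4 mol/L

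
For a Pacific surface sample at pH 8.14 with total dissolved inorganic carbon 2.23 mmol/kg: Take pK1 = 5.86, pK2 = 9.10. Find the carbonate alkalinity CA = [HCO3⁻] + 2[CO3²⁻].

CA = 2.44 mmol/kg

CA = [HCO3⁻] + 2[CO3²⁻] = (α₁ + 2α₂)·DIC
At pH 8.14: [H⁺]/K1 = 10^-2.28 = 0.0052481, K2/[H⁺] = 10^-0.96 = 0.10965
α₁ = 1/(1 + 0.0052481 + 0.10965) = 1/1.1149 = 0.8969; α₂ = α₁·K2/[H⁺] = 0.09835
α₁ + 2α₂ = 1.0936
CA = 1.0936 × 2.23 = 2.44 mmol/kg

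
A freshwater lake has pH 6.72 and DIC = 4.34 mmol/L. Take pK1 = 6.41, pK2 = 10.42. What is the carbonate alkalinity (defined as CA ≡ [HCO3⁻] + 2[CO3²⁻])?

CA = 2.91 mmol/L

CA = [HCO3⁻] + 2[CO3²⁻] = (α₁ + 2α₂)·DIC
At pH 6.72: [H⁺]/K1 = 10^-0.31 = 0.48978, K2/[H⁺] = 10^-3.70 = 0.00019953
α₁ = 1/(1 + 0.48978 + 0.00019953) = 1/1.4900 = 0.6712; α₂ = α₁·K2/[H⁺] = 0.0001339
α₁ + 2α₂ = 0.6714
CA = 0.6714 × 4.34 = 2.91 mmol/L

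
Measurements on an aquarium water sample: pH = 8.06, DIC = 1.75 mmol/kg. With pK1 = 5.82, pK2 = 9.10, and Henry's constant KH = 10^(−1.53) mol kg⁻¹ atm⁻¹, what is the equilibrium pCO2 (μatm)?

α₀ = 1 / (1 + K1/[H⁺] + K1K2/[H⁺]²) = 1 / (1 + 10^+2.24 + 10^+1.20)
   = 1 / (1 + 173.78 + 15.849) = 1/190.63 = 0.005246
[CO2*] = α₀ × DIC = 0.005246 × 1.75 = 0.009180 mmol/kg = 9.180 μmol/kg
pCO2 = [CO2*]/KH = 9.180×10^-6 / 2.951×10^-2 = 311 μatm

pCO2 = 311 μatm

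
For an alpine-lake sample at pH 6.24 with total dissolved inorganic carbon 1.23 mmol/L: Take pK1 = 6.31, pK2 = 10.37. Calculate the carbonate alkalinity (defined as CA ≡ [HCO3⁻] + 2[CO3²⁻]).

CA = [HCO3⁻] + 2[CO3²⁻] = (α₁ + 2α₂)·DIC
At pH 6.24: [H⁺]/K1 = 10^0.07 = 1.1749, K2/[H⁺] = 10^-4.13 = 7.4131×10^-5
α₁ = 1/(1 + 1.1749 + 7.4131×10^-5) = 1/2.1750 = 0.4598; α₂ = α₁·K2/[H⁺] = 3.408×10^-5
α₁ + 2α₂ = 0.4598
CA = 0.4598 × 1.23 = 0.566 mmol/L

CA = 0.566 mmol/L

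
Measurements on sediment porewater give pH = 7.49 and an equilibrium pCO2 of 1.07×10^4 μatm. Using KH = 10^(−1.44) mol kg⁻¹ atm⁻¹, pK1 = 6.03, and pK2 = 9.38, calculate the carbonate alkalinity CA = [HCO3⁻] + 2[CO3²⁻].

[CO2*] = KH · pCO2 = 10^(−1.44) × 1.07×10^4×10^-6 = 3.885×10^-4 mol/kg
α₀ = 1/(1 + K1/[H⁺] + K1K2/[H⁺]²) = 1/(1 + 10^+1.46 + 10^-0.43) = 0.03310
DIC = [CO2*]/α₀ = 3.885×10^-4 / 0.03310 = 11.74 mmol/kg
CA = (α₁ + 2α₂)·DIC = (0.9546 + 2×0.01230) × 11.74 = 11.5 mmol/kg

CA = 11.5 mmol/kg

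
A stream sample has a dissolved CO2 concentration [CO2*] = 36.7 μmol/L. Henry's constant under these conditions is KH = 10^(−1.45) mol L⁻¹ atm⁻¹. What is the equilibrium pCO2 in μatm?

KH = 10^(−1.45) = 3.548×10^-2 mol L⁻¹ atm⁻¹
pCO2 = [CO2*]/KH = 36.7×10^-6 / 3.548×10^-2 = 1.03×10^-3 atm = 1030 μatm

pCO2 = 1030 μatm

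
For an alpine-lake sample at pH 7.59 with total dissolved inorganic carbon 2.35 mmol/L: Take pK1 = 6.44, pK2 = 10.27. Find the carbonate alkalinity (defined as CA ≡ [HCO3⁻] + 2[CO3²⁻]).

CA = [HCO3⁻] + 2[CO3²⁻] = (α₁ + 2α₂)·DIC
At pH 7.59: [H⁺]/K1 = 10^-1.15 = 0.070795, K2/[H⁺] = 10^-2.68 = 0.0020893
α₁ = 1/(1 + 0.070795 + 0.0020893) = 1/1.0729 = 0.9321; α₂ = α₁·K2/[H⁺] = 0.001947
α₁ + 2α₂ = 0.9360
CA = 0.9360 × 2.35 = 2.20 mmol/L

CA = 2.20 mmol/L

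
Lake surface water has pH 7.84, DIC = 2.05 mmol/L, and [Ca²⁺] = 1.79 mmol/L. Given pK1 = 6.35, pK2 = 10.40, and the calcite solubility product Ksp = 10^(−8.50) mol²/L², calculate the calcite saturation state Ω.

Ω = 3.09

α₂ = 1 / (1 + [H⁺]/K2 + [H⁺]²/(K1K2)) = 1 / (1 + 10^+2.56 + 10^+1.07)
   = 1 / (1 + 363.08 + 11.749) = 1/375.83 = 0.002661
[CO3²⁻] = α₂ × DIC = 0.002661 × 2.05 = 0.005455 mmol/L = 5.455 μmol/L
Ksp = 10^(−8.50) = 3.162×10^-9
Ω = [Ca²⁺][CO3²⁻]/Ksp = (1.79×10^-3)(5.455×10^-6) / 3.162×10^-9 = 3.09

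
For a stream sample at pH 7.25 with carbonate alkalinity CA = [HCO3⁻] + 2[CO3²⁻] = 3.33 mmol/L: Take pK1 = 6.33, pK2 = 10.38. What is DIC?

CA = [HCO3⁻] + 2[CO3²⁻] = (α₁ + 2α₂)·DIC
At pH 7.25: [H⁺]/K1 = 10^-0.92 = 0.12023, K2/[H⁺] = 10^-3.13 = 0.00074131
α₁ = 1/(1 + 0.12023 + 0.00074131) = 1/1.1210 = 0.8921; α₂ = α₁·K2/[H⁺] = 0.0006613
α₁ + 2α₂ = 0.8934
DIC = CA / (α₁ + 2α₂) = 3.33 / 0.8934 = 3.73 mmol/L

DIC = 3.73 mmol/L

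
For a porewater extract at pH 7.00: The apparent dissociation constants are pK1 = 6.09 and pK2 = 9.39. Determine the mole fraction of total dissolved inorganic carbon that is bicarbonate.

α₁ = 0.887

α₁ = 1 / (1 + [H⁺]/K1 + K2/[H⁺]) = 1 / (1 + 10^-0.91 + 10^-2.39)
   = 1 / (1 + 0.12303 + 0.0040738) = 1/1.1271 = 0.8872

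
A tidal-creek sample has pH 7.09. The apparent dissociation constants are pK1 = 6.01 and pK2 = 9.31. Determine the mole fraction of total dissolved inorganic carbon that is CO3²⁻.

α₂ = 0.00553

α₂ = 1 / (1 + [H⁺]/K2 + [H⁺]²/(K1K2)) = 1 / (1 + 10^+2.22 + 10^+1.14)
   = 1 / (1 + 165.96 + 13.804) = 1/180.76 = 0.005532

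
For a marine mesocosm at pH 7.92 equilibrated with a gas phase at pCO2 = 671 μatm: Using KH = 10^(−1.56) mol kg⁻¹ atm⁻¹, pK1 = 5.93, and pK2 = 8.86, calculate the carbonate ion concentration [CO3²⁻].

[CO3²⁻] = 0.207 mmol/kg

[CO2*] = KH · pCO2 = 10^(−1.56) × 671×10^-6 = 1.848×10^-5 mol/kg
α₀ = 1/(1 + K1/[H⁺] + K1K2/[H⁺]²) = 1/(1 + 10^+1.99 + 10^+1.05) = 0.009096
DIC = [CO2*]/α₀ = 1.848×10^-5 / 0.009096 = 2.032 mmol/kg
[CO3²⁻] = α₂·DIC; α₂ = 0.1021, so [CO3²⁻] = 0.1021 × 2.032 = 0.207 mmol/kg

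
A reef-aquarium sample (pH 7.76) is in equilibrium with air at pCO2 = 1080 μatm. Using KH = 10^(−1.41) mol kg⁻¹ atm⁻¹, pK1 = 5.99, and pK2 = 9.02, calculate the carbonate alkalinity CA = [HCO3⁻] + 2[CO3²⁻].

[CO2*] = KH · pCO2 = 10^(−1.41) × 1080×10^-6 = 4.202×10^-5 mol/kg
α₀ = 1/(1 + K1/[H⁺] + K1K2/[H⁺]²) = 1/(1 + 10^+1.77 + 10^+0.51) = 0.01584
DIC = [CO2*]/α₀ = 4.202×10^-5 / 0.01584 = 2.652 mmol/kg
CA = (α₁ + 2α₂)·DIC = (0.9329 + 2×0.05127) × 2.652 = 2.75 mmol/kg

CA = 2.75 mmol/kg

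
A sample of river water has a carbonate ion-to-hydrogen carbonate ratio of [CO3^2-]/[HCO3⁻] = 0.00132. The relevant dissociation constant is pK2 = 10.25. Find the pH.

From K2 = [H⁺][CO3^2-]/[HCO3⁻]:  pH = pK2 + log₁₀([CO3^2-]/[HCO3⁻])
log₁₀(0.00132) = -2.879
pH = 10.25 + (-2.879) = 7.37

pH = 7.37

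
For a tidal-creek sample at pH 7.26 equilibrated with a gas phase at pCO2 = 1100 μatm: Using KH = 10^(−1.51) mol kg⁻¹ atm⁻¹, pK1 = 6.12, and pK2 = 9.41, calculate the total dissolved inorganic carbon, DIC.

[CO2*] = KH · pCO2 = 10^(−1.51) × 1100×10^-6 = 3.399×10^-5 mol/kg
α₀ = 1/(1 + K1/[H⁺] + K1K2/[H⁺]²) = 1/(1 + 10^+1.14 + 10^-1.01) = 0.06711
DIC = [CO2*]/α₀ = 3.399×10^-5 / 0.06711 = 0.507 mmol/kg

DIC = 0.507 mmol/kg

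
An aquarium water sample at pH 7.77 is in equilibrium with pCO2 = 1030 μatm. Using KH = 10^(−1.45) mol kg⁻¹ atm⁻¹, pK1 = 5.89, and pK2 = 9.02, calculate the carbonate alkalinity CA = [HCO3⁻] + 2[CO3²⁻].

CA = 3.08 mmol/kg

[CO2*] = KH · pCO2 = 10^(−1.45) × 1030×10^-6 = 3.655×10^-5 mol/kg
α₀ = 1/(1 + K1/[H⁺] + K1K2/[H⁺]²) = 1/(1 + 10^+1.88 + 10^+0.63) = 0.01233
DIC = [CO2*]/α₀ = 3.655×10^-5 / 0.01233 = 2.965 mmol/kg
CA = (α₁ + 2α₂)·DIC = (0.9351 + 2×0.05258) × 2.965 = 3.08 mmol/kg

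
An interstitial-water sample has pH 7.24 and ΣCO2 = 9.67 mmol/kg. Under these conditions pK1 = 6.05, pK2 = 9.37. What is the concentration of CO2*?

[CO2*] = 0.582 mmol/kg

α₀ = 1 / (1 + K1/[H⁺] + K1K2/[H⁺]²) = 1 / (1 + 10^+1.19 + 10^-0.94)
   = 1 / (1 + 15.488 + 0.11482) = 1/16.603 = 0.06023
[CO2*] = α₀ × DIC = 0.06023 × 9.67 = 0.582 mmol/kg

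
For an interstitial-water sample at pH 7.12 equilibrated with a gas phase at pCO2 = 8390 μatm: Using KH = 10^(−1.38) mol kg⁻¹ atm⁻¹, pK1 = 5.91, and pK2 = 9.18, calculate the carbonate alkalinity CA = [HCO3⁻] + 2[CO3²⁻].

CA = 5.77 mmol/kg

[CO2*] = KH · pCO2 = 10^(−1.38) × 8390×10^-6 = 3.498×10^-4 mol/kg
α₀ = 1/(1 + K1/[H⁺] + K1K2/[H⁺]²) = 1/(1 + 10^+1.21 + 10^-0.85) = 0.05761
DIC = [CO2*]/α₀ = 3.498×10^-4 / 0.05761 = 6.071 mmol/kg
CA = (α₁ + 2α₂)·DIC = (0.9343 + 2×0.008137) × 6.071 = 5.77 mmol/kg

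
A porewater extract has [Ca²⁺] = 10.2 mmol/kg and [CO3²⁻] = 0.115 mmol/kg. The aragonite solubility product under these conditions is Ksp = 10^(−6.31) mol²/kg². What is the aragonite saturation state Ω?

Ω = 2.39

Ksp = 10^(−6.31) = 4.898×10^-7
Ω = [Ca²⁺][CO3²⁻]/Ksp = (10.2×10^-3)(0.115×10^-3) / 4.898×10^-7 = 2.39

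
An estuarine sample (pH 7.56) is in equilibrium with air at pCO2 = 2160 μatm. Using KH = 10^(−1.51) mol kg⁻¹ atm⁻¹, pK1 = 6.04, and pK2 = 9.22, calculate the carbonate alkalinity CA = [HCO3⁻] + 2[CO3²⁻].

CA = 2.31 mmol/kg

[CO2*] = KH · pCO2 = 10^(−1.51) × 2160×10^-6 = 6.675×10^-5 mol/kg
α₀ = 1/(1 + K1/[H⁺] + K1K2/[H⁺]²) = 1/(1 + 10^+1.52 + 10^-0.14) = 0.02870
DIC = [CO2*]/α₀ = 6.675×10^-5 / 0.02870 = 2.325 mmol/kg
CA = (α₁ + 2α₂)·DIC = (0.9505 + 2×0.02079) × 2.325 = 2.31 mmol/kg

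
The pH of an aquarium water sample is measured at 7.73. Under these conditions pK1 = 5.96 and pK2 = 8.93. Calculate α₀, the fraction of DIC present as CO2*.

α₀ = 0.0157

α₀ = 1 / (1 + K1/[H⁺] + K1K2/[H⁺]²) = 1 / (1 + 10^+1.77 + 10^+0.57)
   = 1 / (1 + 58.884 + 3.7154) = 1/63.600 = 0.01572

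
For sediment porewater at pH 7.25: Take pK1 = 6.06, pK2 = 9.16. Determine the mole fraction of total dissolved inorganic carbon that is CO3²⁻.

α₂ = 0.0114

α₂ = 1 / (1 + [H⁺]/K2 + [H⁺]²/(K1K2)) = 1 / (1 + 10^+1.91 + 10^+0.72)
   = 1 / (1 + 81.283 + 5.2481) = 1/87.531 = 0.01142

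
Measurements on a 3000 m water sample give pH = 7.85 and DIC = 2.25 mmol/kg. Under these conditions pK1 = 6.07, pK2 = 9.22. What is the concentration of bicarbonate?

[HCO3⁻] = 2.12 mmol/kg

α₁ = 1 / (1 + [H⁺]/K1 + K2/[H⁺]) = 1 / (1 + 10^-1.78 + 10^-1.37)
   = 1 / (1 + 0.016596 + 0.042658) = 1/1.0593 = 0.9441
[HCO3⁻] = α₁ × DIC = 0.9441 × 2.25 = 2.12 mmol/kg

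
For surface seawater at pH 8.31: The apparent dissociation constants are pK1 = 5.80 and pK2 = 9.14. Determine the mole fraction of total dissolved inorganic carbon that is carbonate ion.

α₂ = 1 / (1 + [H⁺]/K2 + [H⁺]²/(K1K2)) = 1 / (1 + 10^+0.83 + 10^-1.68)
   = 1 / (1 + 6.7608 + 0.020893) = 1/7.7817 = 0.1285

α₂ = 0.129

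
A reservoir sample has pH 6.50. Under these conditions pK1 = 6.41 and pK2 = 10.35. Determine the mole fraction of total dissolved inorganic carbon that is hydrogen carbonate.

α₁ = 0.552

α₁ = 1 / (1 + [H⁺]/K1 + K2/[H⁺]) = 1 / (1 + 10^-0.09 + 10^-3.85)
   = 1 / (1 + 0.81283 + 0.00014125) = 1/1.8130 = 0.5516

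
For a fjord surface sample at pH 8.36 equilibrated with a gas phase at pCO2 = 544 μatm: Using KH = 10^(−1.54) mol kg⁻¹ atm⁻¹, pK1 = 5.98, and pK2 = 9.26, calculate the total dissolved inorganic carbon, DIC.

[CO2*] = KH · pCO2 = 10^(−1.54) × 544×10^-6 = 1.569×10^-5 mol/kg
α₀ = 1/(1 + K1/[H⁺] + K1K2/[H⁺]²) = 1/(1 + 10^+2.38 + 10^+1.48) = 0.003689
DIC = [CO2*]/α₀ = 1.569×10^-5 / 0.003689 = 4.25 mmol/kg

DIC = 4.25 mmol/kg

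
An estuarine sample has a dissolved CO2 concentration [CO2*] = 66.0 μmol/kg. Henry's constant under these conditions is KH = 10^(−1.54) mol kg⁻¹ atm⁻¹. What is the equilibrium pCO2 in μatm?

KH = 10^(−1.54) = 2.884×10^-2 mol kg⁻¹ atm⁻¹
pCO2 = [CO2*]/KH = 66.0×10^-6 / 2.884×10^-2 = 2.29×10^-3 atm = 2290 μatm

pCO2 = 2290 μatm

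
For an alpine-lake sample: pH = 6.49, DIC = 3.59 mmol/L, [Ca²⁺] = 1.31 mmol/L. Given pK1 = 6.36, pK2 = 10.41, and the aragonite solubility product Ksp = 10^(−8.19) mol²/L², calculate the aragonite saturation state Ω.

Ω = 0.0503

α₂ = 1 / (1 + [H⁺]/K2 + [H⁺]²/(K1K2)) = 1 / (1 + 10^+3.92 + 10^+3.79)
   = 1 / (1 + 8317.6 + 6166.0) = 1/1.4485×10^4 = 6.904×10^-5
[CO3²⁻] = α₂ × DIC = 6.904×10^-5 × 3.59 = 0.0002478 mmol/L = 0.2478 μmol/L
Ksp = 10^(−8.19) = 6.457×10^-9
Ω = [Ca²⁺][CO3²⁻]/Ksp = (1.31×10^-3)(2.478×10^-7) / 6.457×10^-9 = 0.0503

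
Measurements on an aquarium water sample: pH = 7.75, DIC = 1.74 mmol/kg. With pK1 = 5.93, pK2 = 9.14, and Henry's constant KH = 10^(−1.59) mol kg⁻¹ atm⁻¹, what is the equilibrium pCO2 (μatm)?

pCO2 = 970 μatm

α₀ = 1 / (1 + K1/[H⁺] + K1K2/[H⁺]²) = 1 / (1 + 10^+1.82 + 10^+0.43)
   = 1 / (1 + 66.069 + 2.6915) = 1/69.761 = 0.01433
[CO2*] = α₀ × DIC = 0.01433 × 1.74 = 0.02494 mmol/kg
pCO2 = [CO2*]/KH = 2.494×10^-5 / 2.570×10^-2 = 970 μatm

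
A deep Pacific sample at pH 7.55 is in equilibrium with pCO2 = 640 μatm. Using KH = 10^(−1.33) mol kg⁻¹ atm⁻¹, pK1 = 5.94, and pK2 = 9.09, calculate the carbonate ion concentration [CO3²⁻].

[CO2*] = KH · pCO2 = 10^(−1.33) × 640×10^-6 = 2.994×10^-5 mol/kg
α₀ = 1/(1 + K1/[H⁺] + K1K2/[H⁺]²) = 1/(1 + 10^+1.61 + 10^+0.07) = 0.02330
DIC = [CO2*]/α₀ = 2.994×10^-5 / 0.02330 = 1.285 mmol/kg
[CO3²⁻] = α₂·DIC; α₂ = 0.02738, so [CO3²⁻] = 0.02738 × 1.285 = 0.0352 mmol/kg

[CO3²⁻] = 0.0352 mmol/kg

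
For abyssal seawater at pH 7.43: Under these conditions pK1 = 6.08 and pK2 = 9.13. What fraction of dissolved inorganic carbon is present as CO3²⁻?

α₂ = 1 / (1 + [H⁺]/K2 + [H⁺]²/(K1K2)) = 1 / (1 + 10^+1.70 + 10^+0.35)
   = 1 / (1 + 50.119 + 2.2387) = 1/53.357 = 0.01874

α₂ = 0.0187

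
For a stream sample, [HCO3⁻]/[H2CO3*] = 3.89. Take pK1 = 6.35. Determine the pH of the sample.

pH = 6.94

From K1 = [H⁺][HCO3⁻]/[H2CO3*]:  pH = pK1 + log₁₀([HCO3⁻]/[H2CO3*])
log₁₀(3.89) = +0.590
pH = 6.35 + (+0.590) = 6.94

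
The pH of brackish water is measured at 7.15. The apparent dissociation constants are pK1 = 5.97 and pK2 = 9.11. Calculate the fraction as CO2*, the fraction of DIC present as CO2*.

α₀ = 0.0613

α₀ = 1 / (1 + K1/[H⁺] + K1K2/[H⁺]²) = 1 / (1 + 10^+1.18 + 10^-0.78)
   = 1 / (1 + 15.136 + 0.16596) = 1/16.302 = 0.06134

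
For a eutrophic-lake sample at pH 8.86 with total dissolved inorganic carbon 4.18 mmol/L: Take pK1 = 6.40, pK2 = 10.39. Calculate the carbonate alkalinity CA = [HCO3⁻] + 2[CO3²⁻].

CA = [HCO3⁻] + 2[CO3²⁻] = (α₁ + 2α₂)·DIC
At pH 8.86: [H⁺]/K1 = 10^-2.46 = 0.0034674, K2/[H⁺] = 10^-1.53 = 0.029512
α₁ = 1/(1 + 0.0034674 + 0.029512) = 1/1.0330 = 0.9681; α₂ = α₁·K2/[H⁺] = 0.02857
α₁ + 2α₂ = 1.0252
CA = 1.0252 × 4.18 = 4.29 mmol/L

CA = 4.29 mmol/L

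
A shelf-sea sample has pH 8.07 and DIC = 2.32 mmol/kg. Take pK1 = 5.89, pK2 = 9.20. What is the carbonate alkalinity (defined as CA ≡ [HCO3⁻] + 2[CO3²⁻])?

CA = [HCO3⁻] + 2[CO3²⁻] = (α₁ + 2α₂)·DIC
At pH 8.07: [H⁺]/K1 = 10^-2.18 = 0.0066069, K2/[H⁺] = 10^-1.13 = 0.074131
α₁ = 1/(1 + 0.0066069 + 0.074131) = 1/1.0807 = 0.9253; α₂ = α₁·K2/[H⁺] = 0.06859
α₁ + 2α₂ = 1.0625
CA = 1.0625 × 2.32 = 2.46 mmol/kg

CA = 2.46 mmol/kg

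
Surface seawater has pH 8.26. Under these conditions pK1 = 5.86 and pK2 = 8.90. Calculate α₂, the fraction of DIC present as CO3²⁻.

α₂ = 1 / (1 + [H⁺]/K2 + [H⁺]²/(K1K2)) = 1 / (1 + 10^+0.64 + 10^-1.76)
   = 1 / (1 + 4.3652 + 0.017378) = 1/5.3825 = 0.1858

α₂ = 0.186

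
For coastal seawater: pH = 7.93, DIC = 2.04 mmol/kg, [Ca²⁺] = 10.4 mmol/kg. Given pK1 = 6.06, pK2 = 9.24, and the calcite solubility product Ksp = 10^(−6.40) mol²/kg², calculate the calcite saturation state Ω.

α₂ = 1 / (1 + [H⁺]/K2 + [H⁺]²/(K1K2)) = 1 / (1 + 10^+1.31 + 10^-0.56)
   = 1 / (1 + 20.417 + 0.27542) = 1/21.693 = 0.04610
[CO3²⁻] = α₂ × DIC = 0.04610 × 2.04 = 0.09404 mmol/kg
Ksp = 10^(−6.40) = 3.981×10^-7
Ω = [Ca²⁺][CO3²⁻]/Ksp = (10.4×10^-3)(9.404×10^-5) / 3.981×10^-7 = 2.46

Ω = 2.46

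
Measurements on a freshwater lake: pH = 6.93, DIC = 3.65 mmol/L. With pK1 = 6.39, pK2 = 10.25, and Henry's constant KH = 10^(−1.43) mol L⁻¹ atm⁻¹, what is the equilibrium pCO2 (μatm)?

α₀ = 1 / (1 + K1/[H⁺] + K1K2/[H⁺]²) = 1 / (1 + 10^+0.54 + 10^-2.78)
   = 1 / (1 + 3.4674 + 0.0016596) = 1/4.4690 = 0.2238
[CO2*] = α₀ × DIC = 0.2238 × 3.65 = 0.8167 mmol/L
pCO2 = [CO2*]/KH = 8.167×10^-4 / 3.715×10^-2 = 2.20×10^4 μatm

pCO2 = 2.20×10^4 μatm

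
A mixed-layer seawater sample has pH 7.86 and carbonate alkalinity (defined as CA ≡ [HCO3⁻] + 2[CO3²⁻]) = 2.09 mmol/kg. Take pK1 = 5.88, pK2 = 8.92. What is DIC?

CA = [HCO3⁻] + 2[CO3²⁻] = (α₁ + 2α₂)·DIC
At pH 7.86: [H⁺]/K1 = 10^-1.98 = 0.010471, K2/[H⁺] = 10^-1.06 = 0.087096
α₁ = 1/(1 + 0.010471 + 0.087096) = 1/1.0976 = 0.9111; α₂ = α₁·K2/[H⁺] = 0.07935
α₁ + 2α₂ = 1.0698
DIC = CA / (α₁ + 2α₂) = 2.09 / 1.0698 = 1.95 mmol/kg

DIC = 1.95 mmol/kg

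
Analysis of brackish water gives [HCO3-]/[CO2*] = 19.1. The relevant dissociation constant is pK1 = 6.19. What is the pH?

From K1 = [H⁺][HCO3-]/[CO2*]:  pH = pK1 + log₁₀([HCO3-]/[CO2*])
log₁₀(19.1) = +1.281
pH = 6.19 + (+1.281) = 7.47

pH = 7.47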